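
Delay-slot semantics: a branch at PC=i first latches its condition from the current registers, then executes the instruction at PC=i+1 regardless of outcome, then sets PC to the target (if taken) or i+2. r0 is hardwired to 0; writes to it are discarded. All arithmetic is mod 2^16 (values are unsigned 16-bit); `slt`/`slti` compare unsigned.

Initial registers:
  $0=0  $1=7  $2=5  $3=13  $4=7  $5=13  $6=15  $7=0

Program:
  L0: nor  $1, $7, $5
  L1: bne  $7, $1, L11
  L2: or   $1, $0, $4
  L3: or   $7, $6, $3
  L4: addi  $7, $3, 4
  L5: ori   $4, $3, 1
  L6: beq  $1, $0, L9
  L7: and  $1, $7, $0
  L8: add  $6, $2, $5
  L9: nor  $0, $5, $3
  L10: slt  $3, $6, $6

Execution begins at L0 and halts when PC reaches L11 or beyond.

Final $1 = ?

PC=0  nor  $1, $7, $5        | $0=0 $1=65522 $2=5 $3=13 $4=7 $5=13 $6=15 $7=0
PC=1  bne  $7, $1, L11       | $0=0 $1=65522 $2=5 $3=13 $4=7 $5=13 $6=15 $7=0  [TAKEN]
PC=2  or   $1, $0, $4        | $0=0 $1=7 $2=5 $3=13 $4=7 $5=13 $6=15 $7=0

7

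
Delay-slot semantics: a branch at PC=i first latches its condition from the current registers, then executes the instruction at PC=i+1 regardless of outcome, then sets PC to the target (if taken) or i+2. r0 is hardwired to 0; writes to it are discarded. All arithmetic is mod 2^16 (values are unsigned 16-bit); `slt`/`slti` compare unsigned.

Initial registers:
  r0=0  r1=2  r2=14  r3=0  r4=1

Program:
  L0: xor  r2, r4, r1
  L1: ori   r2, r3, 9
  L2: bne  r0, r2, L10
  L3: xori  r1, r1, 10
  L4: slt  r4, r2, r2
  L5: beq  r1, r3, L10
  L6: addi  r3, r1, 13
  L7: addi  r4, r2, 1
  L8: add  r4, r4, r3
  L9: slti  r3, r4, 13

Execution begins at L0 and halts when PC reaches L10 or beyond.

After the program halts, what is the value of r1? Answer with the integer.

8

[0] xor  r2, r4, r1  →  {r0:0, r1:2, r2:3, r3:0, r4:1}
[1] ori   r2, r3, 9  →  {r0:0, r1:2, r2:9, r3:0, r4:1}
[2] bne  r0, r2, L10  →  {r0:0, r1:2, r2:9, r3:0, r4:1}  ⟨branch taken⟩
[3] xori  r1, r1, 10  →  {r0:0, r1:8, r2:9, r3:0, r4:1}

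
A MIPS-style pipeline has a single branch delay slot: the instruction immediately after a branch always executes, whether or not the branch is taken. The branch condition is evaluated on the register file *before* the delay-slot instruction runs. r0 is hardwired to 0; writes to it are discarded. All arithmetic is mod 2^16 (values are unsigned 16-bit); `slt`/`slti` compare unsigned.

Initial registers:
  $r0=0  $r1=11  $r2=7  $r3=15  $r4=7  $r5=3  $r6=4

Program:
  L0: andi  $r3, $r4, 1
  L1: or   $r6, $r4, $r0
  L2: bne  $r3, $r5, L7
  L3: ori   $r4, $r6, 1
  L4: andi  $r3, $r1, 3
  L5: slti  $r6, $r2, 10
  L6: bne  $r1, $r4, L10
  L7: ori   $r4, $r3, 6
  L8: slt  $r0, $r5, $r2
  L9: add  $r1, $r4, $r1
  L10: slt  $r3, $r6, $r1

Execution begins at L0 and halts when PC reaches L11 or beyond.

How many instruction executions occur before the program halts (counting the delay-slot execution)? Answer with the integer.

8

#0 andi  $r3, $r4, 1 ; 0/11/7/1/7/3/4
#1 or   $r6, $r4, $r0 ; 0/11/7/1/7/3/7
#2 bne  $r3, $r5, L7 ; 0/11/7/1/7/3/7 ; →target
#3 ori   $r4, $r6, 1 ; 0/11/7/1/7/3/7
#7 ori   $r4, $r3, 6 ; 0/11/7/1/7/3/7
#8 slt  $r0, $r5, $r2 ; 0/11/7/1/7/3/7
#9 add  $r1, $r4, $r1 ; 0/18/7/1/7/3/7
#10 slt  $r3, $r6, $r1 ; 0/18/7/1/7/3/7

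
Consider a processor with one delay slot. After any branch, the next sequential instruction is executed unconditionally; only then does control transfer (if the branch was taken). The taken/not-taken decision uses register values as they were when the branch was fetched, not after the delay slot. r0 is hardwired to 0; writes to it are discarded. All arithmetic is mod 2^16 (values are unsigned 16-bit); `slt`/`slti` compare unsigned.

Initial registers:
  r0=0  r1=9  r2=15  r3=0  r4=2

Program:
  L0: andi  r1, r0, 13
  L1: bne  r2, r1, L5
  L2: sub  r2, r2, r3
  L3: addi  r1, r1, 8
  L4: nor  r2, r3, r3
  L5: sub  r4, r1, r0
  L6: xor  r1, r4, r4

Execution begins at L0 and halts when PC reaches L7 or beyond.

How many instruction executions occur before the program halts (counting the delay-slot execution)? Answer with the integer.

  step pc=0: andi  r1, r0, 13  regs=(0,0,15,0,2)
  step pc=1: bne  r2, r1, L5  cond=T  regs=(0,0,15,0,2)
  step pc=2: sub  r2, r2, r3  regs=(0,0,15,0,2)
  step pc=5: sub  r4, r1, r0  regs=(0,0,15,0,0)
  step pc=6: xor  r1, r4, r4  regs=(0,0,15,0,0)

5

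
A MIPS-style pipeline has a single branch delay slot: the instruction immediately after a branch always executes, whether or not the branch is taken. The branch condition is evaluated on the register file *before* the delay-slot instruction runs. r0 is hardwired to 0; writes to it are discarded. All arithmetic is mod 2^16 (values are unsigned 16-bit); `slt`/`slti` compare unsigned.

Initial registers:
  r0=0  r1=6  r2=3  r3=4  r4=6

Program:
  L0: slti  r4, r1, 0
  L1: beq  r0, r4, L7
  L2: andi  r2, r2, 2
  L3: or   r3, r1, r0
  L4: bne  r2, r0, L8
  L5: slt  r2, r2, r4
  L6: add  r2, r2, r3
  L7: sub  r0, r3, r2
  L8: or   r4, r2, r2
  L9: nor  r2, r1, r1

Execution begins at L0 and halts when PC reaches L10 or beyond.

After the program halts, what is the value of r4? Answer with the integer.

PC=0  slti  r4, r1, 0        | r0=0 r1=6 r2=3 r3=4 r4=0
PC=1  beq  r0, r4, L7        | r0=0 r1=6 r2=3 r3=4 r4=0  [TAKEN]
PC=2  andi  r2, r2, 2        | r0=0 r1=6 r2=2 r3=4 r4=0
PC=7  sub  r0, r3, r2        | r0=0 r1=6 r2=2 r3=4 r4=0
PC=8  or   r4, r2, r2        | r0=0 r1=6 r2=2 r3=4 r4=2
PC=9  nor  r2, r1, r1        | r0=0 r1=6 r2=65529 r3=4 r4=2

2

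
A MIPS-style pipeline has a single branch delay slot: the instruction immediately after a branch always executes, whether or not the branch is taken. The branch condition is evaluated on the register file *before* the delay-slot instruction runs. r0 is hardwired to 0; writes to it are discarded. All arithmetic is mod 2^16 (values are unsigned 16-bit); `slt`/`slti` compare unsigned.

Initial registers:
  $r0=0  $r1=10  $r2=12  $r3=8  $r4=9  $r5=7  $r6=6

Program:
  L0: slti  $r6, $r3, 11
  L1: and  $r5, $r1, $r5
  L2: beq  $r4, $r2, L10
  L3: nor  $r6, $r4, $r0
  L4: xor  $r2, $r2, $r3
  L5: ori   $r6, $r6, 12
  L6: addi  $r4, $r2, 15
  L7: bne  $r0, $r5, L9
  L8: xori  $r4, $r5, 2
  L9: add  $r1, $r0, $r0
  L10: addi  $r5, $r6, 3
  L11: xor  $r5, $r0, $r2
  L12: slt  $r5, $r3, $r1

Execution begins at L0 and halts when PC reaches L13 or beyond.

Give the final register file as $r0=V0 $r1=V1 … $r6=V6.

PC=0  slti  $r6, $r3, 11     | $r0=0 $r1=10 $r2=12 $r3=8 $r4=9 $r5=7 $r6=1
PC=1  and  $r5, $r1, $r5     | $r0=0 $r1=10 $r2=12 $r3=8 $r4=9 $r5=2 $r6=1
PC=2  beq  $r4, $r2, L10     | $r0=0 $r1=10 $r2=12 $r3=8 $r4=9 $r5=2 $r6=1  [not taken]
PC=3  nor  $r6, $r4, $r0     | $r0=0 $r1=10 $r2=12 $r3=8 $r4=9 $r5=2 $r6=65526
PC=4  xor  $r2, $r2, $r3     | $r0=0 $r1=10 $r2=4 $r3=8 $r4=9 $r5=2 $r6=65526
PC=5  ori   $r6, $r6, 12     | $r0=0 $r1=10 $r2=4 $r3=8 $r4=9 $r5=2 $r6=65534
PC=6  addi  $r4, $r2, 15     | $r0=0 $r1=10 $r2=4 $r3=8 $r4=19 $r5=2 $r6=65534
PC=7  bne  $r0, $r5, L9      | $r0=0 $r1=10 $r2=4 $r3=8 $r4=19 $r5=2 $r6=65534  [TAKEN]
PC=8  xori  $r4, $r5, 2      | $r0=0 $r1=10 $r2=4 $r3=8 $r4=0 $r5=2 $r6=65534
PC=9  add  $r1, $r0, $r0     | $r0=0 $r1=0 $r2=4 $r3=8 $r4=0 $r5=2 $r6=65534
PC=10 addi  $r5, $r6, 3      | $r0=0 $r1=0 $r2=4 $r3=8 $r4=0 $r5=1 $r6=65534
PC=11 xor  $r5, $r0, $r2     | $r0=0 $r1=0 $r2=4 $r3=8 $r4=0 $r5=4 $r6=65534
PC=12 slt  $r5, $r3, $r1     | $r0=0 $r1=0 $r2=4 $r3=8 $r4=0 $r5=0 $r6=65534

$r0=0 $r1=0 $r2=4 $r3=8 $r4=0 $r5=0 $r6=65534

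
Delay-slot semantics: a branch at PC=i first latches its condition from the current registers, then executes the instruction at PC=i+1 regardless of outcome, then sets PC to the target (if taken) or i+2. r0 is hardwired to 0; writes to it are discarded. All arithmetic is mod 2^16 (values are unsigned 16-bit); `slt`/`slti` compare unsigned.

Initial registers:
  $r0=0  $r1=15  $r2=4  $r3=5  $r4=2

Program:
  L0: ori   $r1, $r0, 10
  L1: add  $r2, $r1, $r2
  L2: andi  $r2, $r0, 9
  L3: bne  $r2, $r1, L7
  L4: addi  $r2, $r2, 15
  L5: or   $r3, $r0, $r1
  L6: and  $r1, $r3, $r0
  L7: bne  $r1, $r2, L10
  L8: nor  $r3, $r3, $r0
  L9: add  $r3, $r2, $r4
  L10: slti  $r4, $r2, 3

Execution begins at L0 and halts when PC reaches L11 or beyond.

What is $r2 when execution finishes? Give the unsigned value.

15

  step pc=0: ori   $r1, $r0, 10  regs=(0,10,4,5,2)
  step pc=1: add  $r2, $r1, $r2  regs=(0,10,14,5,2)
  step pc=2: andi  $r2, $r0, 9  regs=(0,10,0,5,2)
  step pc=3: bne  $r2, $r1, L7  cond=T  regs=(0,10,0,5,2)
  step pc=4: addi  $r2, $r2, 15  regs=(0,10,15,5,2)
  step pc=7: bne  $r1, $r2, L10  cond=T  regs=(0,10,15,5,2)
  step pc=8: nor  $r3, $r3, $r0  regs=(0,10,15,65530,2)
  step pc=10: slti  $r4, $r2, 3  regs=(0,10,15,65530,0)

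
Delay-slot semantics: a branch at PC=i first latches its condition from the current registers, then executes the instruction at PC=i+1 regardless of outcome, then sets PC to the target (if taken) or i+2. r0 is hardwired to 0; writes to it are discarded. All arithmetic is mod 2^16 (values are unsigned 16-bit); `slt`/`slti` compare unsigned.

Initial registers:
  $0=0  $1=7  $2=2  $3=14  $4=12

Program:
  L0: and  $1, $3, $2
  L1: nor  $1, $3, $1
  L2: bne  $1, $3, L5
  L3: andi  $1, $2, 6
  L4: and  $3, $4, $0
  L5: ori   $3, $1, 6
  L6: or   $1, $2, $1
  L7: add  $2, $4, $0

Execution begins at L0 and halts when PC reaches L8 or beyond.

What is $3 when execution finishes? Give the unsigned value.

PC=0  and  $1, $3, $2        | $0=0 $1=2 $2=2 $3=14 $4=12
PC=1  nor  $1, $3, $1        | $0=0 $1=65521 $2=2 $3=14 $4=12
PC=2  bne  $1, $3, L5        | $0=0 $1=65521 $2=2 $3=14 $4=12  [TAKEN]
PC=3  andi  $1, $2, 6        | $0=0 $1=2 $2=2 $3=14 $4=12
PC=5  ori   $3, $1, 6        | $0=0 $1=2 $2=2 $3=6 $4=12
PC=6  or   $1, $2, $1        | $0=0 $1=2 $2=2 $3=6 $4=12
PC=7  add  $2, $4, $0        | $0=0 $1=2 $2=12 $3=6 $4=12

6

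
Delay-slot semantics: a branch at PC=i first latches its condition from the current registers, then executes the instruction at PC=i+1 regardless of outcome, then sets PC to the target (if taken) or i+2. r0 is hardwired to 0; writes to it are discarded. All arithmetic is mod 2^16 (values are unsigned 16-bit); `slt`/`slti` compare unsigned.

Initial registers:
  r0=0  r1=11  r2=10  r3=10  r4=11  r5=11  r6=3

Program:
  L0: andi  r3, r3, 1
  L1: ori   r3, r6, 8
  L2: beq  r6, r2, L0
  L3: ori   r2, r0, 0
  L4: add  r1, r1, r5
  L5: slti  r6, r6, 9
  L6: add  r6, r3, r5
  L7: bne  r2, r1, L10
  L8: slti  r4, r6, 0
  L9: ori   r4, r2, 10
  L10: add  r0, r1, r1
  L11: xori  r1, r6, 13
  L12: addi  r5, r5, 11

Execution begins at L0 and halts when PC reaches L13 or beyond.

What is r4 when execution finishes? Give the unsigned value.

0

[0] andi  r3, r3, 1  →  {r0:0, r1:11, r2:10, r3:0, r4:11, r5:11, r6:3}
[1] ori   r3, r6, 8  →  {r0:0, r1:11, r2:10, r3:11, r4:11, r5:11, r6:3}
[2] beq  r6, r2, L0  →  {r0:0, r1:11, r2:10, r3:11, r4:11, r5:11, r6:3}  ⟨branch fallthrough⟩
[3] ori   r2, r0, 0  →  {r0:0, r1:11, r2:0, r3:11, r4:11, r5:11, r6:3}
[4] add  r1, r1, r5  →  {r0:0, r1:22, r2:0, r3:11, r4:11, r5:11, r6:3}
[5] slti  r6, r6, 9  →  {r0:0, r1:22, r2:0, r3:11, r4:11, r5:11, r6:1}
[6] add  r6, r3, r5  →  {r0:0, r1:22, r2:0, r3:11, r4:11, r5:11, r6:22}
[7] bne  r2, r1, L10  →  {r0:0, r1:22, r2:0, r3:11, r4:11, r5:11, r6:22}  ⟨branch taken⟩
[8] slti  r4, r6, 0  →  {r0:0, r1:22, r2:0, r3:11, r4:0, r5:11, r6:22}
[10] add  r0, r1, r1  →  {r0:0, r1:22, r2:0, r3:11, r4:0, r5:11, r6:22}
[11] xori  r1, r6, 13  →  {r0:0, r1:27, r2:0, r3:11, r4:0, r5:11, r6:22}
[12] addi  r5, r5, 11  →  {r0:0, r1:27, r2:0, r3:11, r4:0, r5:22, r6:22}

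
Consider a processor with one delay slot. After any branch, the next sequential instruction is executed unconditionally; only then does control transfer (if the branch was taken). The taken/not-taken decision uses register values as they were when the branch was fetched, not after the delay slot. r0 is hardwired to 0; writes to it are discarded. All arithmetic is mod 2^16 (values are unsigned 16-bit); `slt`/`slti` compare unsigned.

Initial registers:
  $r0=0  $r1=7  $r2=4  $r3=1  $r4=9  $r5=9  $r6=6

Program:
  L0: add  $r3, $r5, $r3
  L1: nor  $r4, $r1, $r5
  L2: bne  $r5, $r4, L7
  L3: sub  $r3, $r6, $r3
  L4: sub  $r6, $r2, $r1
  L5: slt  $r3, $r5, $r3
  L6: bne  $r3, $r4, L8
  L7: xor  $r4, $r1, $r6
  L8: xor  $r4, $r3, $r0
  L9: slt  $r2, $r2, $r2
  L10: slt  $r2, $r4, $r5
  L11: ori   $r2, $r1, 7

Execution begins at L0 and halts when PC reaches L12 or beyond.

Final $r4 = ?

#0 add  $r3, $r5, $r3 ; 0/7/4/10/9/9/6
#1 nor  $r4, $r1, $r5 ; 0/7/4/10/65520/9/6
#2 bne  $r5, $r4, L7 ; 0/7/4/10/65520/9/6 ; →target
#3 sub  $r3, $r6, $r3 ; 0/7/4/65532/65520/9/6
#7 xor  $r4, $r1, $r6 ; 0/7/4/65532/1/9/6
#8 xor  $r4, $r3, $r0 ; 0/7/4/65532/65532/9/6
#9 slt  $r2, $r2, $r2 ; 0/7/0/65532/65532/9/6
#10 slt  $r2, $r4, $r5 ; 0/7/0/65532/65532/9/6
#11 ori   $r2, $r1, 7 ; 0/7/7/65532/65532/9/6

65532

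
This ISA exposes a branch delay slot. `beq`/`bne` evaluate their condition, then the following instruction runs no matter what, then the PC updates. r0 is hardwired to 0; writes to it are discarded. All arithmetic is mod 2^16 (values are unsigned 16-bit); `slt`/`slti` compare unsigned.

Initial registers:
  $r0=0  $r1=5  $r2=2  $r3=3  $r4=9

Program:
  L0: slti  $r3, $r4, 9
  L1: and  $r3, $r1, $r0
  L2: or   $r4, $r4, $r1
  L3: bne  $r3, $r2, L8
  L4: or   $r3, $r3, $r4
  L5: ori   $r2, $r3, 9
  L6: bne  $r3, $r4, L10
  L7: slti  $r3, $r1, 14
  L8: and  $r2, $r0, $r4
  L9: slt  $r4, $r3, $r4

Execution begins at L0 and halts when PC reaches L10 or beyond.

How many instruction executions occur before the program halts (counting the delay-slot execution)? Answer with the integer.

7

#0 slti  $r3, $r4, 9 ; 0/5/2/0/9
#1 and  $r3, $r1, $r0 ; 0/5/2/0/9
#2 or   $r4, $r4, $r1 ; 0/5/2/0/13
#3 bne  $r3, $r2, L8 ; 0/5/2/0/13 ; →target
#4 or   $r3, $r3, $r4 ; 0/5/2/13/13
#8 and  $r2, $r0, $r4 ; 0/5/0/13/13
#9 slt  $r4, $r3, $r4 ; 0/5/0/13/0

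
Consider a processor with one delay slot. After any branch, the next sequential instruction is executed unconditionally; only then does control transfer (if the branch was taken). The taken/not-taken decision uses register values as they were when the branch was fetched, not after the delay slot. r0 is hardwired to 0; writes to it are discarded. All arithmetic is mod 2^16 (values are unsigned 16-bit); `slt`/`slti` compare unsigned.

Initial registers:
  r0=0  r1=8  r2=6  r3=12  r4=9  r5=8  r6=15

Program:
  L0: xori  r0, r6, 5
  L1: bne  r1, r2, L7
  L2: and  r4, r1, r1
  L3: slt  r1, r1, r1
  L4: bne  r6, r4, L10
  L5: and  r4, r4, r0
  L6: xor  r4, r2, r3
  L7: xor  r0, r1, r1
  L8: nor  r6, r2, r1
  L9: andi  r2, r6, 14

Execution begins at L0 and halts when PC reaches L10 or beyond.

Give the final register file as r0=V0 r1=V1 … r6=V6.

r0=0 r1=8 r2=0 r3=12 r4=8 r5=8 r6=65521

#0 xori  r0, r6, 5 ; 0/8/6/12/9/8/15
#1 bne  r1, r2, L7 ; 0/8/6/12/9/8/15 ; →target
#2 and  r4, r1, r1 ; 0/8/6/12/8/8/15
#7 xor  r0, r1, r1 ; 0/8/6/12/8/8/15
#8 nor  r6, r2, r1 ; 0/8/6/12/8/8/65521
#9 andi  r2, r6, 14 ; 0/8/0/12/8/8/65521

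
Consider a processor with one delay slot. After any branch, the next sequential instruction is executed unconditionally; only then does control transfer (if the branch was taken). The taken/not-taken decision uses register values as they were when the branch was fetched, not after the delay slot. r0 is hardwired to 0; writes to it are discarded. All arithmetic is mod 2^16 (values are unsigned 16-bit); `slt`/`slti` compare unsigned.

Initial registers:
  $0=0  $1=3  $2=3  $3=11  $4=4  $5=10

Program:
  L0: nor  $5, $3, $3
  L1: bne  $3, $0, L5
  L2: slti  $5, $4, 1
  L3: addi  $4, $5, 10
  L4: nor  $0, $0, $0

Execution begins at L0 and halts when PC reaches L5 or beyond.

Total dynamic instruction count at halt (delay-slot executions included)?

3

PC=0  nor  $5, $3, $3        | $0=0 $1=3 $2=3 $3=11 $4=4 $5=65524
PC=1  bne  $3, $0, L5        | $0=0 $1=3 $2=3 $3=11 $4=4 $5=65524  [TAKEN]
PC=2  slti  $5, $4, 1        | $0=0 $1=3 $2=3 $3=11 $4=4 $5=0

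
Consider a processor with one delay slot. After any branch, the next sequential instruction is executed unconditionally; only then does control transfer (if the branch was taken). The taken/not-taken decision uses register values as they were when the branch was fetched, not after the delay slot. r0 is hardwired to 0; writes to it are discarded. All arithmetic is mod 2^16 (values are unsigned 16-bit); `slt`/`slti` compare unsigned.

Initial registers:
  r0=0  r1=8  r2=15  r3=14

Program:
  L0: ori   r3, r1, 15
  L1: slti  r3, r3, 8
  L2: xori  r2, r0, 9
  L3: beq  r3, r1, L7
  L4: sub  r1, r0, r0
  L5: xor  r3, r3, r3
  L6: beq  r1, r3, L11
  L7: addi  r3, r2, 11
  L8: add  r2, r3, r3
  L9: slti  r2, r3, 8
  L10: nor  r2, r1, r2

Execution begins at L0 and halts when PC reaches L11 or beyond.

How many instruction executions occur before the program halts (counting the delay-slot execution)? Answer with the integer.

8

  step pc=0: ori   r3, r1, 15  regs=(0,8,15,15)
  step pc=1: slti  r3, r3, 8  regs=(0,8,15,0)
  step pc=2: xori  r2, r0, 9  regs=(0,8,9,0)
  step pc=3: beq  r3, r1, L7  cond=F  regs=(0,8,9,0)
  step pc=4: sub  r1, r0, r0  regs=(0,0,9,0)
  step pc=5: xor  r3, r3, r3  regs=(0,0,9,0)
  step pc=6: beq  r1, r3, L11  cond=T  regs=(0,0,9,0)
  step pc=7: addi  r3, r2, 11  regs=(0,0,9,20)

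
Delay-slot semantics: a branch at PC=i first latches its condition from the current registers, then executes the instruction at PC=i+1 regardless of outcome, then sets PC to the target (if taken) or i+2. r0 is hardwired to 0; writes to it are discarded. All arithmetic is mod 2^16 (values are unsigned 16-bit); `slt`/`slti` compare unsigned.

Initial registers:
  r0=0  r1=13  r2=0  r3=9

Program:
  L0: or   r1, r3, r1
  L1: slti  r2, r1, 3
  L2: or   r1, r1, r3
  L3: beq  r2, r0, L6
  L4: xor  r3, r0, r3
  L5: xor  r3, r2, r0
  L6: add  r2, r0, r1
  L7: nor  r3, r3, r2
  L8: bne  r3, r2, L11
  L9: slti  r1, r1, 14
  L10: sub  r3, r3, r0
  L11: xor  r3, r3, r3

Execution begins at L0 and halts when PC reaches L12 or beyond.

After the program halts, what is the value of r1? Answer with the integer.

PC=0  or   r1, r3, r1        | r0=0 r1=13 r2=0 r3=9
PC=1  slti  r2, r1, 3        | r0=0 r1=13 r2=0 r3=9
PC=2  or   r1, r1, r3        | r0=0 r1=13 r2=0 r3=9
PC=3  beq  r2, r0, L6        | r0=0 r1=13 r2=0 r3=9  [TAKEN]
PC=4  xor  r3, r0, r3        | r0=0 r1=13 r2=0 r3=9
PC=6  add  r2, r0, r1        | r0=0 r1=13 r2=13 r3=9
PC=7  nor  r3, r3, r2        | r0=0 r1=13 r2=13 r3=65522
PC=8  bne  r3, r2, L11       | r0=0 r1=13 r2=13 r3=65522  [TAKEN]
PC=9  slti  r1, r1, 14       | r0=0 r1=1 r2=13 r3=65522
PC=11 xor  r3, r3, r3        | r0=0 r1=1 r2=13 r3=0

1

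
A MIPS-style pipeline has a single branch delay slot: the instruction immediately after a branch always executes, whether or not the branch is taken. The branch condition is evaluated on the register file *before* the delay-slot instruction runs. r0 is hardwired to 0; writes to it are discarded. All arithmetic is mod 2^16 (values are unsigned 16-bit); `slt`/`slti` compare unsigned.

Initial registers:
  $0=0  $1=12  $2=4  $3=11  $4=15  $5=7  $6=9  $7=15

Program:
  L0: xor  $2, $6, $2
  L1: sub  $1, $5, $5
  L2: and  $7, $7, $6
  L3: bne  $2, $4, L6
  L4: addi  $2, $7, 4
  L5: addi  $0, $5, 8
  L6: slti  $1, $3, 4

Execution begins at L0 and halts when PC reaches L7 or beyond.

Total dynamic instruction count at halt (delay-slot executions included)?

6

#0 xor  $2, $6, $2 ; 0/12/13/11/15/7/9/15
#1 sub  $1, $5, $5 ; 0/0/13/11/15/7/9/15
#2 and  $7, $7, $6 ; 0/0/13/11/15/7/9/9
#3 bne  $2, $4, L6 ; 0/0/13/11/15/7/9/9 ; →target
#4 addi  $2, $7, 4 ; 0/0/13/11/15/7/9/9
#6 slti  $1, $3, 4 ; 0/0/13/11/15/7/9/9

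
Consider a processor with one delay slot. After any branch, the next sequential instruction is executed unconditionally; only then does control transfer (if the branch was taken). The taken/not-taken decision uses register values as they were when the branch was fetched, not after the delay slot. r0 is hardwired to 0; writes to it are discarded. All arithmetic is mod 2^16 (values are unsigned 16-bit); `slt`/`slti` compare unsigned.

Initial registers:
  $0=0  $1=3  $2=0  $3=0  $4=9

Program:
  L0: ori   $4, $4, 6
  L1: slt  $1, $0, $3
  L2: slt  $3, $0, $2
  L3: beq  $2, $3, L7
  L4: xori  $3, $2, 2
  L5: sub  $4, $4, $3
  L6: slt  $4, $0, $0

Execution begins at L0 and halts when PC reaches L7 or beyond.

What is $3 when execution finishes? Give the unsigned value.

2

PC=0  ori   $4, $4, 6        | $0=0 $1=3 $2=0 $3=0 $4=15
PC=1  slt  $1, $0, $3        | $0=0 $1=0 $2=0 $3=0 $4=15
PC=2  slt  $3, $0, $2        | $0=0 $1=0 $2=0 $3=0 $4=15
PC=3  beq  $2, $3, L7        | $0=0 $1=0 $2=0 $3=0 $4=15  [TAKEN]
PC=4  xori  $3, $2, 2        | $0=0 $1=0 $2=0 $3=2 $4=15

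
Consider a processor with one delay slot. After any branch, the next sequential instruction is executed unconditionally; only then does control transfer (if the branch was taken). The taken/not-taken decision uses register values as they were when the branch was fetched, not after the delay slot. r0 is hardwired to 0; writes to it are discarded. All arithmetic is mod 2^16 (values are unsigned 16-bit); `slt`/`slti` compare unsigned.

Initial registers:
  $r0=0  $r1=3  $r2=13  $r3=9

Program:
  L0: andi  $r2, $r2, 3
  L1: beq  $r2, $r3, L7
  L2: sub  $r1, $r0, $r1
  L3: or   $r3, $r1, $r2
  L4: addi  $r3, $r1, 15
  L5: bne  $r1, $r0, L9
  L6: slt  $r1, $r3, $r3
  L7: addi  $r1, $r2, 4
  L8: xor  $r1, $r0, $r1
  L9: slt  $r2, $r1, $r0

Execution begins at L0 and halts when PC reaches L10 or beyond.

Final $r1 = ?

0

PC=0  andi  $r2, $r2, 3      | $r0=0 $r1=3 $r2=1 $r3=9
PC=1  beq  $r2, $r3, L7      | $r0=0 $r1=3 $r2=1 $r3=9  [not taken]
PC=2  sub  $r1, $r0, $r1     | $r0=0 $r1=65533 $r2=1 $r3=9
PC=3  or   $r3, $r1, $r2     | $r0=0 $r1=65533 $r2=1 $r3=65533
PC=4  addi  $r3, $r1, 15     | $r0=0 $r1=65533 $r2=1 $r3=12
PC=5  bne  $r1, $r0, L9      | $r0=0 $r1=65533 $r2=1 $r3=12  [TAKEN]
PC=6  slt  $r1, $r3, $r3     | $r0=0 $r1=0 $r2=1 $r3=12
PC=9  slt  $r2, $r1, $r0     | $r0=0 $r1=0 $r2=0 $r3=12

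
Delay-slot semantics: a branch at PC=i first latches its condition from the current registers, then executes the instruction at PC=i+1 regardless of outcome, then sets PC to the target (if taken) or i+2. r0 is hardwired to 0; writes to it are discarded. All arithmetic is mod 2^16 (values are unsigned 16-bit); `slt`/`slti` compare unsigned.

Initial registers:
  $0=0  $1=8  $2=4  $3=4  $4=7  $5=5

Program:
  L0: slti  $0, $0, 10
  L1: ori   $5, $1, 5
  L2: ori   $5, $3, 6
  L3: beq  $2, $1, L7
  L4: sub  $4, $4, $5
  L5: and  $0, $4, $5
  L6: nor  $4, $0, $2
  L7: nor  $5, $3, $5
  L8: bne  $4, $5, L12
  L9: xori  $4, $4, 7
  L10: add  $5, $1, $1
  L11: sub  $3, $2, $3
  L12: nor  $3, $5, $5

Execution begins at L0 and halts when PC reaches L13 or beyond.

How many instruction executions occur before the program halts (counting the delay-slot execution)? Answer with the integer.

  step pc=0: slti  $0, $0, 10  regs=(0,8,4,4,7,5)
  step pc=1: ori   $5, $1, 5  regs=(0,8,4,4,7,13)
  step pc=2: ori   $5, $3, 6  regs=(0,8,4,4,7,6)
  step pc=3: beq  $2, $1, L7  cond=F  regs=(0,8,4,4,7,6)
  step pc=4: sub  $4, $4, $5  regs=(0,8,4,4,1,6)
  step pc=5: and  $0, $4, $5  regs=(0,8,4,4,1,6)
  step pc=6: nor  $4, $0, $2  regs=(0,8,4,4,65531,6)
  step pc=7: nor  $5, $3, $5  regs=(0,8,4,4,65531,65529)
  step pc=8: bne  $4, $5, L12  cond=T  regs=(0,8,4,4,65531,65529)
  step pc=9: xori  $4, $4, 7  regs=(0,8,4,4,65532,65529)
  step pc=12: nor  $3, $5, $5  regs=(0,8,4,6,65532,65529)

11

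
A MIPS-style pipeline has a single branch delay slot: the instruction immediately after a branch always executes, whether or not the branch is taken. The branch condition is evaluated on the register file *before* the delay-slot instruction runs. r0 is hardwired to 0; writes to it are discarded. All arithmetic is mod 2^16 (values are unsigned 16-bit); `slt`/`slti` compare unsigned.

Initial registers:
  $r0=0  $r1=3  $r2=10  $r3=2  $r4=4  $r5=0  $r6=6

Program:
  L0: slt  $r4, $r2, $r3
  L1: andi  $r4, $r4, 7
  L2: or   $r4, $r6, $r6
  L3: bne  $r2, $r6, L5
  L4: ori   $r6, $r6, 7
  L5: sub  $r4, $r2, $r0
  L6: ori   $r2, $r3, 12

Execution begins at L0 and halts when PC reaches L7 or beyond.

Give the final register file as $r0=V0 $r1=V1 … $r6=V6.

$r0=0 $r1=3 $r2=14 $r3=2 $r4=10 $r5=0 $r6=7

  step pc=0: slt  $r4, $r2, $r3  regs=(0,3,10,2,0,0,6)
  step pc=1: andi  $r4, $r4, 7  regs=(0,3,10,2,0,0,6)
  step pc=2: or   $r4, $r6, $r6  regs=(0,3,10,2,6,0,6)
  step pc=3: bne  $r2, $r6, L5  cond=T  regs=(0,3,10,2,6,0,6)
  step pc=4: ori   $r6, $r6, 7  regs=(0,3,10,2,6,0,7)
  step pc=5: sub  $r4, $r2, $r0  regs=(0,3,10,2,10,0,7)
  step pc=6: ori   $r2, $r3, 12  regs=(0,3,14,2,10,0,7)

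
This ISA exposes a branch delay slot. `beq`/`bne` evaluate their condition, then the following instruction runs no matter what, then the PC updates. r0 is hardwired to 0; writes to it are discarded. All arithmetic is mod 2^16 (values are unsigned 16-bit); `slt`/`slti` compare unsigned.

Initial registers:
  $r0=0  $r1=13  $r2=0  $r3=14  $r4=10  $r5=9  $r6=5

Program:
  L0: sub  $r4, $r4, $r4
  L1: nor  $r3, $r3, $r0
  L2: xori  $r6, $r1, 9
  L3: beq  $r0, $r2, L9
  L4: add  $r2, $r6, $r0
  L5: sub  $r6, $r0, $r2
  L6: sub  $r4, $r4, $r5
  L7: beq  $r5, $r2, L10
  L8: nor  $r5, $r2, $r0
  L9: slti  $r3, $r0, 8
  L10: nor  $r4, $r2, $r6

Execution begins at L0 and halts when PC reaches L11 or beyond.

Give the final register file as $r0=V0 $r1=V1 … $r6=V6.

#0 sub  $r4, $r4, $r4 ; 0/13/0/14/0/9/5
#1 nor  $r3, $r3, $r0 ; 0/13/0/65521/0/9/5
#2 xori  $r6, $r1, 9 ; 0/13/0/65521/0/9/4
#3 beq  $r0, $r2, L9 ; 0/13/0/65521/0/9/4 ; →target
#4 add  $r2, $r6, $r0 ; 0/13/4/65521/0/9/4
#9 slti  $r3, $r0, 8 ; 0/13/4/1/0/9/4
#10 nor  $r4, $r2, $r6 ; 0/13/4/1/65531/9/4

$r0=0 $r1=13 $r2=4 $r3=1 $r4=65531 $r5=9 $r6=4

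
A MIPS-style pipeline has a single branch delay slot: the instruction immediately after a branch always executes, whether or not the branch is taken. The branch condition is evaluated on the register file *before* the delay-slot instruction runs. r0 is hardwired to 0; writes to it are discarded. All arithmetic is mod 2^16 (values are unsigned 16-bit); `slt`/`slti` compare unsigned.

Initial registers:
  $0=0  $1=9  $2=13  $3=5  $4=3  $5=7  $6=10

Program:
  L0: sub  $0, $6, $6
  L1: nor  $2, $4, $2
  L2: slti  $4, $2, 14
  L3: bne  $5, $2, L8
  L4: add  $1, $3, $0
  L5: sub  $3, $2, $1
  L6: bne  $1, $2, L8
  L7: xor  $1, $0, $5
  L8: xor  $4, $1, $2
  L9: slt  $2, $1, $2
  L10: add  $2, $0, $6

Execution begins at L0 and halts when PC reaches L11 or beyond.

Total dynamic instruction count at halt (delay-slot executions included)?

8

[0] sub  $0, $6, $6  →  {$0:0, $1:9, $2:13, $3:5, $4:3, $5:7, $6:10}
[1] nor  $2, $4, $2  →  {$0:0, $1:9, $2:65520, $3:5, $4:3, $5:7, $6:10}
[2] slti  $4, $2, 14  →  {$0:0, $1:9, $2:65520, $3:5, $4:0, $5:7, $6:10}
[3] bne  $5, $2, L8  →  {$0:0, $1:9, $2:65520, $3:5, $4:0, $5:7, $6:10}  ⟨branch taken⟩
[4] add  $1, $3, $0  →  {$0:0, $1:5, $2:65520, $3:5, $4:0, $5:7, $6:10}
[8] xor  $4, $1, $2  →  {$0:0, $1:5, $2:65520, $3:5, $4:65525, $5:7, $6:10}
[9] slt  $2, $1, $2  →  {$0:0, $1:5, $2:1, $3:5, $4:65525, $5:7, $6:10}
[10] add  $2, $0, $6  →  {$0:0, $1:5, $2:10, $3:5, $4:65525, $5:7, $6:10}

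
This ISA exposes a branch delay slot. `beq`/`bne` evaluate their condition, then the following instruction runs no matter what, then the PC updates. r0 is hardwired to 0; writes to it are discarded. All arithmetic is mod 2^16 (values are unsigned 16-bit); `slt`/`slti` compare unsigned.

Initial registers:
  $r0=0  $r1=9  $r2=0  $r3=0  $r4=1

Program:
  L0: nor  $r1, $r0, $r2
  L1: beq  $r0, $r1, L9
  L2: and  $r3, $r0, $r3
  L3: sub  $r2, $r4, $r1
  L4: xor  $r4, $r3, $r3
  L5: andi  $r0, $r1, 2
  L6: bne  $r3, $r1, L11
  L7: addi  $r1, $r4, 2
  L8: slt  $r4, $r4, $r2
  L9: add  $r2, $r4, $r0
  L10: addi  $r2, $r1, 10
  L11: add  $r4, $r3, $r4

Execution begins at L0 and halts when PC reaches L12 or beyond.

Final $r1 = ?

PC=0  nor  $r1, $r0, $r2     | $r0=0 $r1=65535 $r2=0 $r3=0 $r4=1
PC=1  beq  $r0, $r1, L9      | $r0=0 $r1=65535 $r2=0 $r3=0 $r4=1  [not taken]
PC=2  and  $r3, $r0, $r3     | $r0=0 $r1=65535 $r2=0 $r3=0 $r4=1
PC=3  sub  $r2, $r4, $r1     | $r0=0 $r1=65535 $r2=2 $r3=0 $r4=1
PC=4  xor  $r4, $r3, $r3     | $r0=0 $r1=65535 $r2=2 $r3=0 $r4=0
PC=5  andi  $r0, $r1, 2      | $r0=0 $r1=65535 $r2=2 $r3=0 $r4=0
PC=6  bne  $r3, $r1, L11     | $r0=0 $r1=65535 $r2=2 $r3=0 $r4=0  [TAKEN]
PC=7  addi  $r1, $r4, 2      | $r0=0 $r1=2 $r2=2 $r3=0 $r4=0
PC=11 add  $r4, $r3, $r4     | $r0=0 $r1=2 $r2=2 $r3=0 $r4=0

2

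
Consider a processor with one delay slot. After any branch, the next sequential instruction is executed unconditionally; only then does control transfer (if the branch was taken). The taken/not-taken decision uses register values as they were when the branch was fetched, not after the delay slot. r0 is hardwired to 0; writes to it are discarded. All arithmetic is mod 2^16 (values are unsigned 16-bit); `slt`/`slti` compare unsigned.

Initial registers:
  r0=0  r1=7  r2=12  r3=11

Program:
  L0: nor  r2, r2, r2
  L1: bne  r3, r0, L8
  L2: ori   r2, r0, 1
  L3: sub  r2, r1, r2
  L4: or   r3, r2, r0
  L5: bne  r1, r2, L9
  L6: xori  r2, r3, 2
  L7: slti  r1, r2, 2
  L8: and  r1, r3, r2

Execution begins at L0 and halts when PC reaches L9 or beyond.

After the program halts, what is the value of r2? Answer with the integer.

  step pc=0: nor  r2, r2, r2  regs=(0,7,65523,11)
  step pc=1: bne  r3, r0, L8  cond=T  regs=(0,7,65523,11)
  step pc=2: ori   r2, r0, 1  regs=(0,7,1,11)
  step pc=8: and  r1, r3, r2  regs=(0,1,1,11)

1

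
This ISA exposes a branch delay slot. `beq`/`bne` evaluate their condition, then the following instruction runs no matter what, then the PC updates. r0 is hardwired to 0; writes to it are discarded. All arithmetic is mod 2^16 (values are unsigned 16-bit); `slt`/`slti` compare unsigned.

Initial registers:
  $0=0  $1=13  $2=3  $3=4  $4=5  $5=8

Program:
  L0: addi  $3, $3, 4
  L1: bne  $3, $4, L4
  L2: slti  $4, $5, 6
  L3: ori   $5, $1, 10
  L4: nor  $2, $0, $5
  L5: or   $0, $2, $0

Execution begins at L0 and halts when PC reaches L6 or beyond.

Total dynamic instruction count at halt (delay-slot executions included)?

#0 addi  $3, $3, 4 ; 0/13/3/8/5/8
#1 bne  $3, $4, L4 ; 0/13/3/8/5/8 ; →target
#2 slti  $4, $5, 6 ; 0/13/3/8/0/8
#4 nor  $2, $0, $5 ; 0/13/65527/8/0/8
#5 or   $0, $2, $0 ; 0/13/65527/8/0/8

5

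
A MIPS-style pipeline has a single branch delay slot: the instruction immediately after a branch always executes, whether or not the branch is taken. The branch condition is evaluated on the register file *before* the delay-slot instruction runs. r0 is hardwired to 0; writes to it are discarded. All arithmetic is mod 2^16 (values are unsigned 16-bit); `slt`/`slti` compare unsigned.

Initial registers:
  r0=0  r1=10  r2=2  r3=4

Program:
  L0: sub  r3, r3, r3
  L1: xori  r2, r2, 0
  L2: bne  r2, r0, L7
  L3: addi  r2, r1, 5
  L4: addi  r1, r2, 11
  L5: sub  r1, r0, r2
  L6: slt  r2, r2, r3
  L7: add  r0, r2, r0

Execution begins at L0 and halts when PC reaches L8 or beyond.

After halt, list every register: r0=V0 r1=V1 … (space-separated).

r0=0 r1=10 r2=15 r3=0

PC=0  sub  r3, r3, r3        | r0=0 r1=10 r2=2 r3=0
PC=1  xori  r2, r2, 0        | r0=0 r1=10 r2=2 r3=0
PC=2  bne  r2, r0, L7        | r0=0 r1=10 r2=2 r3=0  [TAKEN]
PC=3  addi  r2, r1, 5        | r0=0 r1=10 r2=15 r3=0
PC=7  add  r0, r2, r0        | r0=0 r1=10 r2=15 r3=0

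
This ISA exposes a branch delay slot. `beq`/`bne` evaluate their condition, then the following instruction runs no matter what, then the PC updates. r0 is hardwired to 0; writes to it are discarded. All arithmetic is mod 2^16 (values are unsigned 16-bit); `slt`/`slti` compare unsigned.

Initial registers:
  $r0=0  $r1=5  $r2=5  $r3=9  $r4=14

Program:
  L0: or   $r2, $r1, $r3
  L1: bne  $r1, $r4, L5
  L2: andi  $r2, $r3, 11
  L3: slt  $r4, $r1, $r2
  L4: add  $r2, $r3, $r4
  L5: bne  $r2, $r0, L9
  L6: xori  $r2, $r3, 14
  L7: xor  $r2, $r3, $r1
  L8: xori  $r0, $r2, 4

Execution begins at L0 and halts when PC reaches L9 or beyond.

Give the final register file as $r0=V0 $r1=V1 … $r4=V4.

[0] or   $r2, $r1, $r3  →  {$r0:0, $r1:5, $r2:13, $r3:9, $r4:14}
[1] bne  $r1, $r4, L5  →  {$r0:0, $r1:5, $r2:13, $r3:9, $r4:14}  ⟨branch taken⟩
[2] andi  $r2, $r3, 11  →  {$r0:0, $r1:5, $r2:9, $r3:9, $r4:14}
[5] bne  $r2, $r0, L9  →  {$r0:0, $r1:5, $r2:9, $r3:9, $r4:14}  ⟨branch taken⟩
[6] xori  $r2, $r3, 14  →  {$r0:0, $r1:5, $r2:7, $r3:9, $r4:14}

$r0=0 $r1=5 $r2=7 $r3=9 $r4=14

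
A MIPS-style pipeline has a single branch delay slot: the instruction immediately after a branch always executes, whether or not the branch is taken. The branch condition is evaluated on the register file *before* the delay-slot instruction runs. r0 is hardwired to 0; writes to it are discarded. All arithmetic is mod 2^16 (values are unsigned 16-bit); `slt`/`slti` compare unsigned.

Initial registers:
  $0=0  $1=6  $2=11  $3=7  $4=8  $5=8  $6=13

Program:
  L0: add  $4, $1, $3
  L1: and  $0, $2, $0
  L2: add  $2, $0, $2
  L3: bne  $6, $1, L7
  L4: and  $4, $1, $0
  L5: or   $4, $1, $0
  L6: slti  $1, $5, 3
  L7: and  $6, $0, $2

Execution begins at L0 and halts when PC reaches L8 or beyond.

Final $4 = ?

0

PC=0  add  $4, $1, $3        | $0=0 $1=6 $2=11 $3=7 $4=13 $5=8 $6=13
PC=1  and  $0, $2, $0        | $0=0 $1=6 $2=11 $3=7 $4=13 $5=8 $6=13
PC=2  add  $2, $0, $2        | $0=0 $1=6 $2=11 $3=7 $4=13 $5=8 $6=13
PC=3  bne  $6, $1, L7        | $0=0 $1=6 $2=11 $3=7 $4=13 $5=8 $6=13  [TAKEN]
PC=4  and  $4, $1, $0        | $0=0 $1=6 $2=11 $3=7 $4=0 $5=8 $6=13
PC=7  and  $6, $0, $2        | $0=0 $1=6 $2=11 $3=7 $4=0 $5=8 $6=0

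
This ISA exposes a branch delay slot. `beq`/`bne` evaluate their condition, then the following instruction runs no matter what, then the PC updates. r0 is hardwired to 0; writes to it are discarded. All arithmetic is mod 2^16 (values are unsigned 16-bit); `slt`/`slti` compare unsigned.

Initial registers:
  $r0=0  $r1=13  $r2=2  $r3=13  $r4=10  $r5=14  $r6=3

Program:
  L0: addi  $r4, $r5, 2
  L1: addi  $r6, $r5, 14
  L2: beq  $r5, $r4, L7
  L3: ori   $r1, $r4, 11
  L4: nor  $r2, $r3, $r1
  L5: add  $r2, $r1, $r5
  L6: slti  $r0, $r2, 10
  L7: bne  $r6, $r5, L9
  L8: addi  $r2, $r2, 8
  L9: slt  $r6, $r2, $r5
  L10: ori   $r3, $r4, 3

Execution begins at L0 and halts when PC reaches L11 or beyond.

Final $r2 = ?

PC=0  addi  $r4, $r5, 2      | $r0=0 $r1=13 $r2=2 $r3=13 $r4=16 $r5=14 $r6=3
PC=1  addi  $r6, $r5, 14     | $r0=0 $r1=13 $r2=2 $r3=13 $r4=16 $r5=14 $r6=28
PC=2  beq  $r5, $r4, L7      | $r0=0 $r1=13 $r2=2 $r3=13 $r4=16 $r5=14 $r6=28  [not taken]
PC=3  ori   $r1, $r4, 11     | $r0=0 $r1=27 $r2=2 $r3=13 $r4=16 $r5=14 $r6=28
PC=4  nor  $r2, $r3, $r1     | $r0=0 $r1=27 $r2=65504 $r3=13 $r4=16 $r5=14 $r6=28
PC=5  add  $r2, $r1, $r5     | $r0=0 $r1=27 $r2=41 $r3=13 $r4=16 $r5=14 $r6=28
PC=6  slti  $r0, $r2, 10     | $r0=0 $r1=27 $r2=41 $r3=13 $r4=16 $r5=14 $r6=28
PC=7  bne  $r6, $r5, L9      | $r0=0 $r1=27 $r2=41 $r3=13 $r4=16 $r5=14 $r6=28  [TAKEN]
PC=8  addi  $r2, $r2, 8      | $r0=0 $r1=27 $r2=49 $r3=13 $r4=16 $r5=14 $r6=28
PC=9  slt  $r6, $r2, $r5     | $r0=0 $r1=27 $r2=49 $r3=13 $r4=16 $r5=14 $r6=0
PC=10 ori   $r3, $r4, 3      | $r0=0 $r1=27 $r2=49 $r3=19 $r4=16 $r5=14 $r6=0

49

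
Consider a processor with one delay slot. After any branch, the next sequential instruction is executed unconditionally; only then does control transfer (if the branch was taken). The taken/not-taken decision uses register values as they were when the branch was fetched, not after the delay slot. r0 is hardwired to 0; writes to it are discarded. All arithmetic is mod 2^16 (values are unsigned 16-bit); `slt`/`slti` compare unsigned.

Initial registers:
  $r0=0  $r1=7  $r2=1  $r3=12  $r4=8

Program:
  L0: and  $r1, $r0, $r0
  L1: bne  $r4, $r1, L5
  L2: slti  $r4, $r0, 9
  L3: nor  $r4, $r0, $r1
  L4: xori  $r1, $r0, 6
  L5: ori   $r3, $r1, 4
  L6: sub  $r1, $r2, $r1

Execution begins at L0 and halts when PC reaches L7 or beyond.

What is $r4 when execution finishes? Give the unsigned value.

1

#0 and  $r1, $r0, $r0 ; 0/0/1/12/8
#1 bne  $r4, $r1, L5 ; 0/0/1/12/8 ; →target
#2 slti  $r4, $r0, 9 ; 0/0/1/12/1
#5 ori   $r3, $r1, 4 ; 0/0/1/4/1
#6 sub  $r1, $r2, $r1 ; 0/1/1/4/1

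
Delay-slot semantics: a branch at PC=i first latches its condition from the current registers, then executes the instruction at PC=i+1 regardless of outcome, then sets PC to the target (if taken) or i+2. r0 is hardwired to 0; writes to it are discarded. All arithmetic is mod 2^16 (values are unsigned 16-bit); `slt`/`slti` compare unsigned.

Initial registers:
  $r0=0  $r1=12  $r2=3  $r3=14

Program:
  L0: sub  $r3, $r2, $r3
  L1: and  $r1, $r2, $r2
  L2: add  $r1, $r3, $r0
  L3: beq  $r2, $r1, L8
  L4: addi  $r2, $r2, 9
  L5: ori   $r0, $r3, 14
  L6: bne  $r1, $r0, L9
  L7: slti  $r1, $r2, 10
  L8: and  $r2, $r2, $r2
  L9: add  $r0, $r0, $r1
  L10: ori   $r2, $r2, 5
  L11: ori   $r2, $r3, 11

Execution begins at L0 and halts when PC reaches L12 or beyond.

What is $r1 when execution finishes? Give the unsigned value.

0

#0 sub  $r3, $r2, $r3 ; 0/12/3/65525
#1 and  $r1, $r2, $r2 ; 0/3/3/65525
#2 add  $r1, $r3, $r0 ; 0/65525/3/65525
#3 beq  $r2, $r1, L8 ; 0/65525/3/65525 ; →fallthru
#4 addi  $r2, $r2, 9 ; 0/65525/12/65525
#5 ori   $r0, $r3, 14 ; 0/65525/12/65525
#6 bne  $r1, $r0, L9 ; 0/65525/12/65525 ; →target
#7 slti  $r1, $r2, 10 ; 0/0/12/65525
#9 add  $r0, $r0, $r1 ; 0/0/12/65525
#10 ori   $r2, $r2, 5 ; 0/0/13/65525
#11 ori   $r2, $r3, 11 ; 0/0/65535/65525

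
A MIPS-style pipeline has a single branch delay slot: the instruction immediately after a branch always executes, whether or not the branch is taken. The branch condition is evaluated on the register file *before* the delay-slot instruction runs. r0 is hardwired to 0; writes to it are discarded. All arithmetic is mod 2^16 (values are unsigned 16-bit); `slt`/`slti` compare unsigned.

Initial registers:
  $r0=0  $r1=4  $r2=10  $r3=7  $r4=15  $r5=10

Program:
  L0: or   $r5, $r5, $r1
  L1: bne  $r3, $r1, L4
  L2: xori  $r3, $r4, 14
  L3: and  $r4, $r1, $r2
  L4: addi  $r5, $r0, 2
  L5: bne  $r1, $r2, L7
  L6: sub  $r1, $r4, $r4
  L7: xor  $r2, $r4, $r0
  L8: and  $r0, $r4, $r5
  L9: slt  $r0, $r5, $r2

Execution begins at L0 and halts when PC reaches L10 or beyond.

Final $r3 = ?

1

PC=0  or   $r5, $r5, $r1     | $r0=0 $r1=4 $r2=10 $r3=7 $r4=15 $r5=14
PC=1  bne  $r3, $r1, L4      | $r0=0 $r1=4 $r2=10 $r3=7 $r4=15 $r5=14  [TAKEN]
PC=2  xori  $r3, $r4, 14     | $r0=0 $r1=4 $r2=10 $r3=1 $r4=15 $r5=14
PC=4  addi  $r5, $r0, 2      | $r0=0 $r1=4 $r2=10 $r3=1 $r4=15 $r5=2
PC=5  bne  $r1, $r2, L7      | $r0=0 $r1=4 $r2=10 $r3=1 $r4=15 $r5=2  [TAKEN]
PC=6  sub  $r1, $r4, $r4     | $r0=0 $r1=0 $r2=10 $r3=1 $r4=15 $r5=2
PC=7  xor  $r2, $r4, $r0     | $r0=0 $r1=0 $r2=15 $r3=1 $r4=15 $r5=2
PC=8  and  $r0, $r4, $r5     | $r0=0 $r1=0 $r2=15 $r3=1 $r4=15 $r5=2
PC=9  slt  $r0, $r5, $r2     | $r0=0 $r1=0 $r2=15 $r3=1 $r4=15 $r5=2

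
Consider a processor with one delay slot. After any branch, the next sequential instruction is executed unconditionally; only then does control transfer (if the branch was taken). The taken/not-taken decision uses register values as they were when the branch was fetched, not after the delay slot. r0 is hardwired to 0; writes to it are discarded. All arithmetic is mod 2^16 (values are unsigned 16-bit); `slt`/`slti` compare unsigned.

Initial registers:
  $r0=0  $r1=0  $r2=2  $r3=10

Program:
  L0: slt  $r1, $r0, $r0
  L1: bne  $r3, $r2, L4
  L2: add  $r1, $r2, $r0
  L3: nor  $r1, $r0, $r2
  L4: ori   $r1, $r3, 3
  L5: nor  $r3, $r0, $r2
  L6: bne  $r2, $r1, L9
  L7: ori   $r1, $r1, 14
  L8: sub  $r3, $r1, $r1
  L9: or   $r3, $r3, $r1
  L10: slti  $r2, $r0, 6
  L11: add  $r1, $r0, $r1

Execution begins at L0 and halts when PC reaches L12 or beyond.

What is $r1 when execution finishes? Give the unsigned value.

[0] slt  $r1, $r0, $r0  →  {$r0:0, $r1:0, $r2:2, $r3:10}
[1] bne  $r3, $r2, L4  →  {$r0:0, $r1:0, $r2:2, $r3:10}  ⟨branch taken⟩
[2] add  $r1, $r2, $r0  →  {$r0:0, $r1:2, $r2:2, $r3:10}
[4] ori   $r1, $r3, 3  →  {$r0:0, $r1:11, $r2:2, $r3:10}
[5] nor  $r3, $r0, $r2  →  {$r0:0, $r1:11, $r2:2, $r3:65533}
[6] bne  $r2, $r1, L9  →  {$r0:0, $r1:11, $r2:2, $r3:65533}  ⟨branch taken⟩
[7] ori   $r1, $r1, 14  →  {$r0:0, $r1:15, $r2:2, $r3:65533}
[9] or   $r3, $r3, $r1  →  {$r0:0, $r1:15, $r2:2, $r3:65535}
[10] slti  $r2, $r0, 6  →  {$r0:0, $r1:15, $r2:1, $r3:65535}
[11] add  $r1, $r0, $r1  →  {$r0:0, $r1:15, $r2:1, $r3:65535}

15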